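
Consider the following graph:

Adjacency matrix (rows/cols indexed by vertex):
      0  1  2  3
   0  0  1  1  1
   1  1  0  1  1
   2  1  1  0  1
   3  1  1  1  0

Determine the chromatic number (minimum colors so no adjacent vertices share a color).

The graph has a maximum clique of size 4 (lower bound on chromatic number).
A valid 4-coloring: {0: 0, 1: 1, 2: 2, 3: 3}.
Chromatic number = 4.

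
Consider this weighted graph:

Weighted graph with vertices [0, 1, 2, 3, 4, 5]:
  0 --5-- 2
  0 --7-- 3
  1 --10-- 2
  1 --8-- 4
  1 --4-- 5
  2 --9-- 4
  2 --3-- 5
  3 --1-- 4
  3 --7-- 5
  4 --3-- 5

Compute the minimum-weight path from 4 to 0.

Using Dijkstra's algorithm from vertex 4:
Shortest path: 4 -> 3 -> 0
Total weight: 1 + 7 = 8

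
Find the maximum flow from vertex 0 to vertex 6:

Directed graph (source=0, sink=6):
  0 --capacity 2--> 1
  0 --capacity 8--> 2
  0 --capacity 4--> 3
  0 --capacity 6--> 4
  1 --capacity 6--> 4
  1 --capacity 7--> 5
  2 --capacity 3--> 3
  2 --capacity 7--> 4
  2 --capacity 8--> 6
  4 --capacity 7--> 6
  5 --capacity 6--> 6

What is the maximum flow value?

Computing max flow:
  Flow on (0->1): 2/2
  Flow on (0->2): 8/8
  Flow on (0->4): 6/6
  Flow on (1->4): 1/6
  Flow on (1->5): 1/7
  Flow on (2->6): 8/8
  Flow on (4->6): 7/7
  Flow on (5->6): 1/6
Maximum flow = 16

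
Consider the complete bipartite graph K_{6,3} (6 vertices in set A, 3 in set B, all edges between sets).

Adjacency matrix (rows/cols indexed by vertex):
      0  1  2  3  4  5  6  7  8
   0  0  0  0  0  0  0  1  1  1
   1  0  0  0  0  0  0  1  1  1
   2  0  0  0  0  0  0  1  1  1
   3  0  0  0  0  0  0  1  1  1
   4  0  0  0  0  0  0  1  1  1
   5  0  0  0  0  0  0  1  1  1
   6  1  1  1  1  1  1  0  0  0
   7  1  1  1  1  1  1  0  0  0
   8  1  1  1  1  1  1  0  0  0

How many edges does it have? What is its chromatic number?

K_{6,3} has 6 * 3 = 18 edges.
Bipartite graphs have chromatic number 2 (color each partition differently).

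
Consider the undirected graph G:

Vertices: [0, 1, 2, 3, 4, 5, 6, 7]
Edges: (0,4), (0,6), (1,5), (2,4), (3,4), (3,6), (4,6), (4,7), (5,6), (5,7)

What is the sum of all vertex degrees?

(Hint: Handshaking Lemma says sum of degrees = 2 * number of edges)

Count edges: 10 edges.
By Handshaking Lemma: sum of degrees = 2 * 10 = 20.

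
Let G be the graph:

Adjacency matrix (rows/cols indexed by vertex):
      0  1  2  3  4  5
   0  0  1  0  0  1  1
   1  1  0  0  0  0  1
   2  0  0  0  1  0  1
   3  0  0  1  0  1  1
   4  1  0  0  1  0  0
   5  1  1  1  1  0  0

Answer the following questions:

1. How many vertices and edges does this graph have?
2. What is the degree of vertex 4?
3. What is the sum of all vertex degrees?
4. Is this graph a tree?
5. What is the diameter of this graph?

Count: 6 vertices, 8 edges.
Vertex 4 has neighbors [0, 3], degree = 2.
Handshaking lemma: 2 * 8 = 16.
A tree on 6 vertices has 5 edges. This graph has 8 edges (3 extra). Not a tree.
Diameter (longest shortest path) = 2.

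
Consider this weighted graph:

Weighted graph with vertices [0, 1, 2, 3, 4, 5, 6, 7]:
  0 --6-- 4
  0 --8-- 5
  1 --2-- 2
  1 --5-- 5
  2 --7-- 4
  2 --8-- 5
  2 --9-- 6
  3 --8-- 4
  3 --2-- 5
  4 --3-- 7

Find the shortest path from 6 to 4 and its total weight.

Using Dijkstra's algorithm from vertex 6:
Shortest path: 6 -> 2 -> 4
Total weight: 9 + 7 = 16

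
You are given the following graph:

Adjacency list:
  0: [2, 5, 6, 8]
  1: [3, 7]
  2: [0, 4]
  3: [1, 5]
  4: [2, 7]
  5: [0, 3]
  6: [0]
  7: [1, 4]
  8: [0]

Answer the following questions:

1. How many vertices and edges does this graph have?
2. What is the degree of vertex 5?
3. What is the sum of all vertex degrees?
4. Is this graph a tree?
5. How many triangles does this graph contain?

Count: 9 vertices, 9 edges.
Vertex 5 has neighbors [0, 3], degree = 2.
Handshaking lemma: 2 * 9 = 18.
A tree on 9 vertices has 8 edges. This graph has 9 edges (1 extra). Not a tree.
Number of triangles = 0.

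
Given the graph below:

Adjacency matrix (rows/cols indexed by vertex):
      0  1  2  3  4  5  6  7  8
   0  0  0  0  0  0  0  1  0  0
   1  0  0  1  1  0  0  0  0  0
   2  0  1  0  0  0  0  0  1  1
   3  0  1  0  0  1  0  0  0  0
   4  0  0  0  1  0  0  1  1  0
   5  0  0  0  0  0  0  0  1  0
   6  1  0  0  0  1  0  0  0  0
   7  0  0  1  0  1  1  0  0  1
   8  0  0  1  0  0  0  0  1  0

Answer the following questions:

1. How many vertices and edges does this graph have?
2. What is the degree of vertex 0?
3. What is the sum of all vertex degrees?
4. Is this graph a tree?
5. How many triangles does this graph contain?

Count: 9 vertices, 10 edges.
Vertex 0 has neighbors [6], degree = 1.
Handshaking lemma: 2 * 10 = 20.
A tree on 9 vertices has 8 edges. This graph has 10 edges (2 extra). Not a tree.
Number of triangles = 1.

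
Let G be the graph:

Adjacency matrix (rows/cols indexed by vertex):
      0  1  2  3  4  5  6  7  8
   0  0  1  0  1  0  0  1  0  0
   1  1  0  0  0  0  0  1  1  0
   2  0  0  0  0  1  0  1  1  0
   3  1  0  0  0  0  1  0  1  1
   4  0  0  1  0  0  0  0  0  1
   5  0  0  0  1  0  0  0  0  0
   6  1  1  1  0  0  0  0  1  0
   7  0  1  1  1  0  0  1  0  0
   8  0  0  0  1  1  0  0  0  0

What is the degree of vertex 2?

Vertex 2 has neighbors [4, 6, 7], so deg(2) = 3.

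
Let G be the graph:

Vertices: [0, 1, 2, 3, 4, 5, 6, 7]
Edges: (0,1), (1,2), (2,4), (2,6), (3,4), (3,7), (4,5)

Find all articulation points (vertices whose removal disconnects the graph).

An articulation point is a vertex whose removal disconnects the graph.
Articulation points: [1, 2, 3, 4]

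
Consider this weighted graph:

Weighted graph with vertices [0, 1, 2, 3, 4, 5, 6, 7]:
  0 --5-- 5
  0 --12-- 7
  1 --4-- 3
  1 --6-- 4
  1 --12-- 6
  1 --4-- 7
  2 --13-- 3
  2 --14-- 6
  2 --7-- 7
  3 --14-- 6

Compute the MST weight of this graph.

Applying Kruskal's algorithm (sort edges by weight, add if no cycle):
  Add (1,7) w=4
  Add (1,3) w=4
  Add (0,5) w=5
  Add (1,4) w=6
  Add (2,7) w=7
  Add (0,7) w=12
  Add (1,6) w=12
  Skip (2,3) w=13 (creates cycle)
  Skip (2,6) w=14 (creates cycle)
  Skip (3,6) w=14 (creates cycle)
MST weight = 50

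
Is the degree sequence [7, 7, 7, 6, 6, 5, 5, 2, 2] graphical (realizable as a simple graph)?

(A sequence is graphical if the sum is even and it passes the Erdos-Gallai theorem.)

Sum of degrees = 47. Sum is odd, so the sequence is NOT graphical.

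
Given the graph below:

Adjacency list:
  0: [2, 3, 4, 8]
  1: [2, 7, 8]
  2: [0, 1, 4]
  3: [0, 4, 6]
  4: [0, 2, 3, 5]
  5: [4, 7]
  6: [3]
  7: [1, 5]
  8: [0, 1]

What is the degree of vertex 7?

Vertex 7 has neighbors [1, 5], so deg(7) = 2.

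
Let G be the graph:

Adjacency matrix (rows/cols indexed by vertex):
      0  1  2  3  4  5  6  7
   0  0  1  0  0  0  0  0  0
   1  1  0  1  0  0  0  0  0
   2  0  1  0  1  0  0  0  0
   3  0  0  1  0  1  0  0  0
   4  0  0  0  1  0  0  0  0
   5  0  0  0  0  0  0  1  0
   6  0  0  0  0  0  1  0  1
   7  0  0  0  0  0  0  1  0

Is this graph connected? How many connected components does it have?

Checking connectivity: the graph has 2 connected component(s).
Components: [[0, 1, 2, 3, 4], [5, 6, 7]]. The graph is NOT connected.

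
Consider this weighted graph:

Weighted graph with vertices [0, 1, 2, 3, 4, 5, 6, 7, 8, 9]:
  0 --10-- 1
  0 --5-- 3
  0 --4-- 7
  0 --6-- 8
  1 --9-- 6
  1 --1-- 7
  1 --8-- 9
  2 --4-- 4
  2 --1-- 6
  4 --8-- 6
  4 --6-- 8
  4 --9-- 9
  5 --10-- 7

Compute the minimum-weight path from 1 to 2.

Using Dijkstra's algorithm from vertex 1:
Shortest path: 1 -> 6 -> 2
Total weight: 9 + 1 = 10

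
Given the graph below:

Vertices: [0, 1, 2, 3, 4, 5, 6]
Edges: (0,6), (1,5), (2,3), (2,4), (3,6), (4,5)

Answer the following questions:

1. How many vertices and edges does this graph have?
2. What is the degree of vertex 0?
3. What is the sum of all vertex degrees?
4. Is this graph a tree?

Count: 7 vertices, 6 edges.
Vertex 0 has neighbors [6], degree = 1.
Handshaking lemma: 2 * 6 = 12.
A graph is a tree iff it is connected and has exactly n-1 edges. This graph is connected (all 7 vertices in one component) and has 7-1 = 6 edges. It is a tree.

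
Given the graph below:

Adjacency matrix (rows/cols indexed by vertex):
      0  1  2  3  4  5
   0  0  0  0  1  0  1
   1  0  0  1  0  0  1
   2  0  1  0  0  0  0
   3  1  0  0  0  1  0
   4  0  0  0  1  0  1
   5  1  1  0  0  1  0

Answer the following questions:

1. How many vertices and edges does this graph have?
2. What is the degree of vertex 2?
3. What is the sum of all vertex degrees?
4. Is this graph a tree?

Count: 6 vertices, 6 edges.
Vertex 2 has neighbors [1], degree = 1.
Handshaking lemma: 2 * 6 = 12.
A tree on 6 vertices has 5 edges. This graph has 6 edges (1 extra). Not a tree.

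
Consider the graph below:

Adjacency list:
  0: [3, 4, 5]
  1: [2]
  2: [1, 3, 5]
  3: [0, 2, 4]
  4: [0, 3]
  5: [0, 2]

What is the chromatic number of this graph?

The graph has a maximum clique of size 3 (lower bound on chromatic number).
A valid 3-coloring: {0: 0, 1: 1, 2: 0, 3: 1, 4: 2, 5: 1}.
Chromatic number = 3.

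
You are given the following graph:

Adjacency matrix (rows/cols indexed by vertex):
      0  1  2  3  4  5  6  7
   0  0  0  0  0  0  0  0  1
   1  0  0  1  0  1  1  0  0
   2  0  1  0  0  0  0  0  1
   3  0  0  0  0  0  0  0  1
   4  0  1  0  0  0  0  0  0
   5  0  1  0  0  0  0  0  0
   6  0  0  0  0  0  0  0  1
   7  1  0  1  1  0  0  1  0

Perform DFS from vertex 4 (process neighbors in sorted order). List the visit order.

DFS from vertex 4 (neighbors processed in ascending order):
Visit order: 4, 1, 2, 7, 0, 3, 6, 5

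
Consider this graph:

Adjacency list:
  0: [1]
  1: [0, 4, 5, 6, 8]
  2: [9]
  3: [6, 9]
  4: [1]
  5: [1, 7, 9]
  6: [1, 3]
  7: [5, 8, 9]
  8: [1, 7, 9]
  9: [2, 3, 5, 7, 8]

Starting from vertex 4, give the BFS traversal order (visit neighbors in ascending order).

BFS from vertex 4 (neighbors processed in ascending order):
Visit order: 4, 1, 0, 5, 6, 8, 7, 9, 3, 2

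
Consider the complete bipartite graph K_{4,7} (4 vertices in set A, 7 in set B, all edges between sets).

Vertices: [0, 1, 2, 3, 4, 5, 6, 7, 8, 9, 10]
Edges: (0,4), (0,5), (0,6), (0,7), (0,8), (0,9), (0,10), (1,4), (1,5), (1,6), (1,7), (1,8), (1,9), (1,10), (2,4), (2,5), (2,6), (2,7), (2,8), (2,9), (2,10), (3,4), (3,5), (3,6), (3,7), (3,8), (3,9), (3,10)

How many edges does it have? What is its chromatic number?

K_{4,7} has 4 * 7 = 28 edges.
Bipartite graphs have chromatic number 2 (color each partition differently).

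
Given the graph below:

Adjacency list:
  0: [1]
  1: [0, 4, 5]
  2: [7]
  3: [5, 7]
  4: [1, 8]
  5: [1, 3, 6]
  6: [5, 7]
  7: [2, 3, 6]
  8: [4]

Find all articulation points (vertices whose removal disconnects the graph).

An articulation point is a vertex whose removal disconnects the graph.
Articulation points: [1, 4, 5, 7]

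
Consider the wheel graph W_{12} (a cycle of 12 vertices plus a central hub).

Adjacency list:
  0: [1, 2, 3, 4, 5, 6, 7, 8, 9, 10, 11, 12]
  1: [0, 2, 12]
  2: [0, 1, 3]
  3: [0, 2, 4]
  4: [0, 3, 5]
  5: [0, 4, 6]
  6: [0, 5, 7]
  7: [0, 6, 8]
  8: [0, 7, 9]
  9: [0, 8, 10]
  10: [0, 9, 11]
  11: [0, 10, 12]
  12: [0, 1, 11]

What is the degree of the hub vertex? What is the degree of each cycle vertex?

The hub connects to all 12 cycle vertices, so deg(hub) = 12.
Each cycle vertex connects to 2 neighbors on the cycle plus the hub, so deg(cycle vertex) = 3.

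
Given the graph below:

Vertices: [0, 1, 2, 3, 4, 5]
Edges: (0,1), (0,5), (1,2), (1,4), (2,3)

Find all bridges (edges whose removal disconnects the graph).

A bridge is an edge whose removal increases the number of connected components.
Bridges found: (0,1), (0,5), (1,2), (1,4), (2,3)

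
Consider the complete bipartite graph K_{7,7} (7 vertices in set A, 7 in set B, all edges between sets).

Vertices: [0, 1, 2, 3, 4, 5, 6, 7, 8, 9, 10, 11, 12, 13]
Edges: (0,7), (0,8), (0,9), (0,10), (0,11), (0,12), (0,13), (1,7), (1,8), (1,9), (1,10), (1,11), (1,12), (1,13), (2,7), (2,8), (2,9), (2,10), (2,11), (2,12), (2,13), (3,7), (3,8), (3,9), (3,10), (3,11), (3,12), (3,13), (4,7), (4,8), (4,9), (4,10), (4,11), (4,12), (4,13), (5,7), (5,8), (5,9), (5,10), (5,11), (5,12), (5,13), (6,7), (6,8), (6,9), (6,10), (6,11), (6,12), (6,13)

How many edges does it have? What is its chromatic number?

K_{7,7} has 7 * 7 = 49 edges.
Bipartite graphs have chromatic number 2 (color each partition differently).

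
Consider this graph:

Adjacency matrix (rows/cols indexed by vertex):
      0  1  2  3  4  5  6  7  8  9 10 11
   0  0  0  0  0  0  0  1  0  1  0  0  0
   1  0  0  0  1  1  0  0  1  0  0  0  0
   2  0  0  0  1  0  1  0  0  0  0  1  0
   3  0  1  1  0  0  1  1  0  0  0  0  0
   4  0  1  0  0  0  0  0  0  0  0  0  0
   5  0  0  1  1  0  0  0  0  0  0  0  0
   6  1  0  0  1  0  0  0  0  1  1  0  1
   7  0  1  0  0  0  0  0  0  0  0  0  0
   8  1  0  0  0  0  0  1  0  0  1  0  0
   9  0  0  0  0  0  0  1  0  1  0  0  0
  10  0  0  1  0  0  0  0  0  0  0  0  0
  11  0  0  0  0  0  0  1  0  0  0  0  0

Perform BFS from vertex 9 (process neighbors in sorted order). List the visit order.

BFS from vertex 9 (neighbors processed in ascending order):
Visit order: 9, 6, 8, 0, 3, 11, 1, 2, 5, 4, 7, 10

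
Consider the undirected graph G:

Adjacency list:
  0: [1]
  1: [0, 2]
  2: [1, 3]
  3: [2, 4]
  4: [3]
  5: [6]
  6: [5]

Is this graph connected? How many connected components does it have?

Checking connectivity: the graph has 2 connected component(s).
Components: [[0, 1, 2, 3, 4], [5, 6]]. The graph is NOT connected.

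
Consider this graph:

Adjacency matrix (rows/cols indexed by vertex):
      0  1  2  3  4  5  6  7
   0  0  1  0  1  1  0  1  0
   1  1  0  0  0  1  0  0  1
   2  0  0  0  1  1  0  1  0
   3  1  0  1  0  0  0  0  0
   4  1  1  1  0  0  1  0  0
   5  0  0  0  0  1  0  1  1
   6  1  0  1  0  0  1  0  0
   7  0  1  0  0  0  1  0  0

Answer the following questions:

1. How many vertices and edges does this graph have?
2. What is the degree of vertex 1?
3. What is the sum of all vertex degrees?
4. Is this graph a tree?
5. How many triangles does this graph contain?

Count: 8 vertices, 12 edges.
Vertex 1 has neighbors [0, 4, 7], degree = 3.
Handshaking lemma: 2 * 12 = 24.
A tree on 8 vertices has 7 edges. This graph has 12 edges (5 extra). Not a tree.
Number of triangles = 1.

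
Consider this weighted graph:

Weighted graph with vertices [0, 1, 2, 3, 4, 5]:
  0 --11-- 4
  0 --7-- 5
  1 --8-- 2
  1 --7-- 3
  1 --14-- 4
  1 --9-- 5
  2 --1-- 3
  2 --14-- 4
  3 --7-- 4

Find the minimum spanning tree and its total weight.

Applying Kruskal's algorithm (sort edges by weight, add if no cycle):
  Add (2,3) w=1
  Add (0,5) w=7
  Add (1,3) w=7
  Add (3,4) w=7
  Skip (1,2) w=8 (creates cycle)
  Add (1,5) w=9
  Skip (0,4) w=11 (creates cycle)
  Skip (1,4) w=14 (creates cycle)
  Skip (2,4) w=14 (creates cycle)
MST weight = 31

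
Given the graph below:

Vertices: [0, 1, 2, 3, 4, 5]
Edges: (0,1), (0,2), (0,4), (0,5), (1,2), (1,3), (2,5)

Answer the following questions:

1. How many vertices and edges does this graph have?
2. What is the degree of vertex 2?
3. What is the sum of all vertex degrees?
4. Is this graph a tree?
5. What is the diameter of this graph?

Count: 6 vertices, 7 edges.
Vertex 2 has neighbors [0, 1, 5], degree = 3.
Handshaking lemma: 2 * 7 = 14.
A tree on 6 vertices has 5 edges. This graph has 7 edges (2 extra). Not a tree.
Diameter (longest shortest path) = 3.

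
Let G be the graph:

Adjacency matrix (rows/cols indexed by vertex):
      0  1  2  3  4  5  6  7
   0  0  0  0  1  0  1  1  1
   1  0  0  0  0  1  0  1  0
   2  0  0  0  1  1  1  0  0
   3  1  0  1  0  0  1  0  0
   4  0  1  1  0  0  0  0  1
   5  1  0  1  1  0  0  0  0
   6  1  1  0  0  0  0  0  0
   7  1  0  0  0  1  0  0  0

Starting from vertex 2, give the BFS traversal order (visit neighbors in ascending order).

BFS from vertex 2 (neighbors processed in ascending order):
Visit order: 2, 3, 4, 5, 0, 1, 7, 6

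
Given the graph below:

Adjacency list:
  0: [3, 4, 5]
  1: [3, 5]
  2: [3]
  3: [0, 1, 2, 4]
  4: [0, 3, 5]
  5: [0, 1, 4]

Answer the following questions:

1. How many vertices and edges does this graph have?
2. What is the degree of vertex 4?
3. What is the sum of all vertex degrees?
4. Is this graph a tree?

Count: 6 vertices, 8 edges.
Vertex 4 has neighbors [0, 3, 5], degree = 3.
Handshaking lemma: 2 * 8 = 16.
A tree on 6 vertices has 5 edges. This graph has 8 edges (3 extra). Not a tree.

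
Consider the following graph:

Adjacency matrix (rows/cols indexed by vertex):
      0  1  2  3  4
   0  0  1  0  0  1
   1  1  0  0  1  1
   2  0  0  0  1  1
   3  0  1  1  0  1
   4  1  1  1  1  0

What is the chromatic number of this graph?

The graph has a maximum clique of size 3 (lower bound on chromatic number).
A valid 3-coloring: {0: 2, 1: 1, 2: 1, 3: 2, 4: 0}.
Chromatic number = 3.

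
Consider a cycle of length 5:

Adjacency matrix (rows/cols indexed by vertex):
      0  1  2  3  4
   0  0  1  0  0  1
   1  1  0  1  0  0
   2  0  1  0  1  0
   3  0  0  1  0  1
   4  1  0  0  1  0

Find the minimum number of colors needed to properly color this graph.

This is an odd cycle (C_5). Odd cycles are not bipartite (any 2-coloring forces two adjacent vertices to match), and 3 colors suffice.
Chromatic number = 3.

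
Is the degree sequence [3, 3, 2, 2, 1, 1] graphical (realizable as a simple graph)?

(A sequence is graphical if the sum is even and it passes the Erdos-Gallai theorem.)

Sum of degrees = 12. Sum is even and passes Erdos-Gallai. The sequence IS graphical.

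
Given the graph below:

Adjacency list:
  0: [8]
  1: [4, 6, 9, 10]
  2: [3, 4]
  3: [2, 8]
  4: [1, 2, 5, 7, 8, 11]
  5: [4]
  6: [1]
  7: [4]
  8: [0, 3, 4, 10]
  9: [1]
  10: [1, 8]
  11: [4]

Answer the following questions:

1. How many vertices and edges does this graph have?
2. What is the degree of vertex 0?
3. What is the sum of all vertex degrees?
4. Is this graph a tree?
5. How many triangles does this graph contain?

Count: 12 vertices, 13 edges.
Vertex 0 has neighbors [8], degree = 1.
Handshaking lemma: 2 * 13 = 26.
A tree on 12 vertices has 11 edges. This graph has 13 edges (2 extra). Not a tree.
Number of triangles = 0.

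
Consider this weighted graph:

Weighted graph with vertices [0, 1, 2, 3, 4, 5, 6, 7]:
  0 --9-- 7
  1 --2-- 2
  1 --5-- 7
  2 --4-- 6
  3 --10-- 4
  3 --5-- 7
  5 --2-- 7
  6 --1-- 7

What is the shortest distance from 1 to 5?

Using Dijkstra's algorithm from vertex 1:
Shortest path: 1 -> 7 -> 5
Total weight: 5 + 2 = 7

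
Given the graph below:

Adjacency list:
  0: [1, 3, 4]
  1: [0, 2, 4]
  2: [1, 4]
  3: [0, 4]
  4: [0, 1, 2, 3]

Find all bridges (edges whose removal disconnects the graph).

No bridges found. The graph is 2-edge-connected (no single edge removal disconnects it).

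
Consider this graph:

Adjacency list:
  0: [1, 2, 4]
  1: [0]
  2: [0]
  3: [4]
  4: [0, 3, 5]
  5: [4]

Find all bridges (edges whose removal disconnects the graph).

A bridge is an edge whose removal increases the number of connected components.
Bridges found: (0,1), (0,2), (0,4), (3,4), (4,5)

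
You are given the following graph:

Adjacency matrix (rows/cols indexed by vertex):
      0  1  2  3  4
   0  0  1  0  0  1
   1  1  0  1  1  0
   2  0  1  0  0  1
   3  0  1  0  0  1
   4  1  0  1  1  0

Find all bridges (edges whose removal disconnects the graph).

No bridges found. The graph is 2-edge-connected (no single edge removal disconnects it).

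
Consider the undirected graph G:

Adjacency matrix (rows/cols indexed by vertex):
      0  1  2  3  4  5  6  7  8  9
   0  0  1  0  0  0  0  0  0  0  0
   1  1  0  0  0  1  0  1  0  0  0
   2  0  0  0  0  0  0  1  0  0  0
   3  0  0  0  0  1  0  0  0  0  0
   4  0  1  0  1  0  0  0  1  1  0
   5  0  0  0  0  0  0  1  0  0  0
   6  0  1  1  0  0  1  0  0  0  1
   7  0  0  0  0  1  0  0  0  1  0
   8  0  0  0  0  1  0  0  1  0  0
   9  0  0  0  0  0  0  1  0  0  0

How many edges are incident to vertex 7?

Vertex 7 has neighbors [4, 8], so deg(7) = 2.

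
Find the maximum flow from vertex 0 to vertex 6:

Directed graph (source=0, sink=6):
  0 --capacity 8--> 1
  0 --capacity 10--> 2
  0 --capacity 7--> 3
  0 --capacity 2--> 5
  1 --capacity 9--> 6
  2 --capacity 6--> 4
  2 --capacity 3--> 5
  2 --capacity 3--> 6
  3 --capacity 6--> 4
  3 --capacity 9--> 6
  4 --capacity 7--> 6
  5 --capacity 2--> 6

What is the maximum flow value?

Computing max flow:
  Flow on (0->1): 8/8
  Flow on (0->2): 10/10
  Flow on (0->3): 7/7
  Flow on (0->5): 1/2
  Flow on (1->6): 8/9
  Flow on (2->4): 6/6
  Flow on (2->5): 1/3
  Flow on (2->6): 3/3
  Flow on (3->6): 7/9
  Flow on (4->6): 6/7
  Flow on (5->6): 2/2
Maximum flow = 26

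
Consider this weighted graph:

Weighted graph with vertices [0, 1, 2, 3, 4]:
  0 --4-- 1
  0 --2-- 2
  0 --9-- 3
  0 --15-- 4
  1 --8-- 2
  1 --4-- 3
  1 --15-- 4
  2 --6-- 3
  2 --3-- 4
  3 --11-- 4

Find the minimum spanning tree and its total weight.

Applying Kruskal's algorithm (sort edges by weight, add if no cycle):
  Add (0,2) w=2
  Add (2,4) w=3
  Add (0,1) w=4
  Add (1,3) w=4
  Skip (2,3) w=6 (creates cycle)
  Skip (1,2) w=8 (creates cycle)
  Skip (0,3) w=9 (creates cycle)
  Skip (3,4) w=11 (creates cycle)
  Skip (0,4) w=15 (creates cycle)
  Skip (1,4) w=15 (creates cycle)
MST weight = 13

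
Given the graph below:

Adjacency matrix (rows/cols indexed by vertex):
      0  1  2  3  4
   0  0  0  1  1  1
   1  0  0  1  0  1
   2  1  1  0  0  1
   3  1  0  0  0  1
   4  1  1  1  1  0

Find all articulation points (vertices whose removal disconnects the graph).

No articulation points. The graph is biconnected.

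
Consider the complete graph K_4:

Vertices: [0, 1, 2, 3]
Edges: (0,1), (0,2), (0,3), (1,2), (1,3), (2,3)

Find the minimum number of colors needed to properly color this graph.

In K_4, every vertex is adjacent to every other vertex.
Each vertex needs a unique color.
Chromatic number = 4.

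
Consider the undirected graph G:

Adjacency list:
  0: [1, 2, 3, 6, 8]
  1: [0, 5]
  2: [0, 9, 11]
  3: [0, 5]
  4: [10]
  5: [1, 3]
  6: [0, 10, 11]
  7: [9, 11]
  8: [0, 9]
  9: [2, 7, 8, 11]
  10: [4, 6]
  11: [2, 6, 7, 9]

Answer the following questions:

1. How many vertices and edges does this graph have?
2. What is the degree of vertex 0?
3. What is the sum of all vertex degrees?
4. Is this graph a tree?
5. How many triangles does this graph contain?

Count: 12 vertices, 16 edges.
Vertex 0 has neighbors [1, 2, 3, 6, 8], degree = 5.
Handshaking lemma: 2 * 16 = 32.
A tree on 12 vertices has 11 edges. This graph has 16 edges (5 extra). Not a tree.
Number of triangles = 2.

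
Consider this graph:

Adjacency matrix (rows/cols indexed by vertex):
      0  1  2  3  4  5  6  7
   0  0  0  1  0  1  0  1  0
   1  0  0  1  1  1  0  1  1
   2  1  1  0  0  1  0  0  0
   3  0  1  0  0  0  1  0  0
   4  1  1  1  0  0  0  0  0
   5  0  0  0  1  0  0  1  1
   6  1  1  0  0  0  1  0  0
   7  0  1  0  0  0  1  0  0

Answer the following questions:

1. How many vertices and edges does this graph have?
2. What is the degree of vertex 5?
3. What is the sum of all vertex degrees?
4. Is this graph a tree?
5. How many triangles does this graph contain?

Count: 8 vertices, 12 edges.
Vertex 5 has neighbors [3, 6, 7], degree = 3.
Handshaking lemma: 2 * 12 = 24.
A tree on 8 vertices has 7 edges. This graph has 12 edges (5 extra). Not a tree.
Number of triangles = 2.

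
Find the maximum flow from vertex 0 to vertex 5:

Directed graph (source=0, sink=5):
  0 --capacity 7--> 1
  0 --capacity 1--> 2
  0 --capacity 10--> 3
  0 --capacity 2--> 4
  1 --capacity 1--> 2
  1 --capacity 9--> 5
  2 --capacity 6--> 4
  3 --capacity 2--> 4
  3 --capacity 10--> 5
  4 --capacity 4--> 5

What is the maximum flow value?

Computing max flow:
  Flow on (0->1): 7/7
  Flow on (0->2): 1/1
  Flow on (0->3): 10/10
  Flow on (0->4): 2/2
  Flow on (1->5): 7/9
  Flow on (2->4): 1/6
  Flow on (3->5): 10/10
  Flow on (4->5): 3/4
Maximum flow = 20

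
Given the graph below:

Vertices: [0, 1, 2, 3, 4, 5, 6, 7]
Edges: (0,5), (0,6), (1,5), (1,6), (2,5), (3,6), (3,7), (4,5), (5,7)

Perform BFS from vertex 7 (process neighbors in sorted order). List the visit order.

BFS from vertex 7 (neighbors processed in ascending order):
Visit order: 7, 3, 5, 6, 0, 1, 2, 4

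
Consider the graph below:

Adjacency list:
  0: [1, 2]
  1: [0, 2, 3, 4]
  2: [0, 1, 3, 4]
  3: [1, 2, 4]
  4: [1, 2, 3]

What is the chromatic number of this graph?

The graph has a maximum clique of size 4 (lower bound on chromatic number).
A valid 4-coloring: {0: 2, 1: 0, 2: 1, 3: 2, 4: 3}.
Chromatic number = 4.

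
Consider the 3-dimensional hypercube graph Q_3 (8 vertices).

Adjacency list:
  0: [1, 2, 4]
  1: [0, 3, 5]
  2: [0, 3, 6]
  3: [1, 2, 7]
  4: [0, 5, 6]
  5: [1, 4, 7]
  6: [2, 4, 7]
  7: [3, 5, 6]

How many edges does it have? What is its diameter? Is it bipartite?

The 3-dimensional hypercube Q_3 has 8 vertices and each vertex has degree 3.
Total edges = 8 * 3 / 2 = 12.
Diameter = 3 (max Hamming distance between binary labels).
Hypercubes are bipartite (partition by parity of binary representation).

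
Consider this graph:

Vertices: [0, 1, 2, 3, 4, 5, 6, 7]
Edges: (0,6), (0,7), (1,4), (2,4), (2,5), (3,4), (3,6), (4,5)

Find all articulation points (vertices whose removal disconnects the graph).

An articulation point is a vertex whose removal disconnects the graph.
Articulation points: [0, 3, 4, 6]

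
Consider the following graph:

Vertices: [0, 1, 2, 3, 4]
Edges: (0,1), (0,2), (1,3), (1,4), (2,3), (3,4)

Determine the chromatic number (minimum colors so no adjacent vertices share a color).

The graph has a maximum clique of size 3 (lower bound on chromatic number).
A valid 3-coloring: {0: 1, 1: 0, 2: 0, 3: 1, 4: 2}.
Chromatic number = 3.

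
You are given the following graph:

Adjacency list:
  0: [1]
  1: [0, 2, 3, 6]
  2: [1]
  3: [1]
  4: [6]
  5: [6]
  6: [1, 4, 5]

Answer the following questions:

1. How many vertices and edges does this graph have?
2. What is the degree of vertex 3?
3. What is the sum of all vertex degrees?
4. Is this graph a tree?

Count: 7 vertices, 6 edges.
Vertex 3 has neighbors [1], degree = 1.
Handshaking lemma: 2 * 6 = 12.
A graph is a tree iff it is connected and has exactly n-1 edges. This graph is connected (all 7 vertices in one component) and has 7-1 = 6 edges. It is a tree.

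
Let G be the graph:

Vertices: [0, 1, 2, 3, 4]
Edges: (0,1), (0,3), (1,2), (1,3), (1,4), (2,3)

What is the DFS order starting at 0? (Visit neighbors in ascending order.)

DFS from vertex 0 (neighbors processed in ascending order):
Visit order: 0, 1, 2, 3, 4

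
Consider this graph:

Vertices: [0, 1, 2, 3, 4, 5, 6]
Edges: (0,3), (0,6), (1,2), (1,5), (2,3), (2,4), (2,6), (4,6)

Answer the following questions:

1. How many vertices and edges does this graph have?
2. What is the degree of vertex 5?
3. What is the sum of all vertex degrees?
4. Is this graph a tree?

Count: 7 vertices, 8 edges.
Vertex 5 has neighbors [1], degree = 1.
Handshaking lemma: 2 * 8 = 16.
A tree on 7 vertices has 6 edges. This graph has 8 edges (2 extra). Not a tree.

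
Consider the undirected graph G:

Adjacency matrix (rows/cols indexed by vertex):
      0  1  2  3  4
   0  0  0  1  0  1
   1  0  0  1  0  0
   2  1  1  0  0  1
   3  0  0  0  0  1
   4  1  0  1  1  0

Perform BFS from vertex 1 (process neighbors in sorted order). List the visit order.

BFS from vertex 1 (neighbors processed in ascending order):
Visit order: 1, 2, 0, 4, 3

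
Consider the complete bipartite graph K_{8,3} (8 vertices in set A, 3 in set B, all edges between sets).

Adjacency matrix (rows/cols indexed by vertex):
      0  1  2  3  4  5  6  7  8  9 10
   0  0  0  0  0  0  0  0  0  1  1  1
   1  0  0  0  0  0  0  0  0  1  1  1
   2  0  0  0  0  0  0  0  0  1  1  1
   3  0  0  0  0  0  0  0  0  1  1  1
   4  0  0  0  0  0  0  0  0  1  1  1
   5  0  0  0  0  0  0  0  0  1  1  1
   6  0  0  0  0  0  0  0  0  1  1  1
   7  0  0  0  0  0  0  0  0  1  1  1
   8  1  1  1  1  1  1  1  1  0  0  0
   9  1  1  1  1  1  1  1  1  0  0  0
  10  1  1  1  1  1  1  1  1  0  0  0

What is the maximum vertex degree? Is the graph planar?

Set-A vertices have degree 3; set-B vertices have degree 8. Maximum degree = max(8,3) = 8.
K_{8,3} contains K_{3,3} as a subgraph (since both sides have >= 3 vertices); by Kuratowski's theorem it is not planar.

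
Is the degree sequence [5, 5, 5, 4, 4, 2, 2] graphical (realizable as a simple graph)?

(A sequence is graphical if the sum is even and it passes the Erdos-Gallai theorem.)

Sum of degrees = 27. Sum is odd, so the sequence is NOT graphical.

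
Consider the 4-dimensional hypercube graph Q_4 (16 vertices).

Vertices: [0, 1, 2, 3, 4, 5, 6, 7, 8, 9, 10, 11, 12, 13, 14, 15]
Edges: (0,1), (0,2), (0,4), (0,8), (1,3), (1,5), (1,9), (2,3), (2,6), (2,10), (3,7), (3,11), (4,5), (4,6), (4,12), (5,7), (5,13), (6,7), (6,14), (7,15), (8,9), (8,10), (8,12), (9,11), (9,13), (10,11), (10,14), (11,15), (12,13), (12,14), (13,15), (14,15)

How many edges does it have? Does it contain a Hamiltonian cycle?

Q_4 has 16 * 4 / 2 = 32 edges.
Q_4 (d >= 2) always has a Hamiltonian cycle: a 4-bit cyclic Gray code visits every vertex exactly once and returns to the start.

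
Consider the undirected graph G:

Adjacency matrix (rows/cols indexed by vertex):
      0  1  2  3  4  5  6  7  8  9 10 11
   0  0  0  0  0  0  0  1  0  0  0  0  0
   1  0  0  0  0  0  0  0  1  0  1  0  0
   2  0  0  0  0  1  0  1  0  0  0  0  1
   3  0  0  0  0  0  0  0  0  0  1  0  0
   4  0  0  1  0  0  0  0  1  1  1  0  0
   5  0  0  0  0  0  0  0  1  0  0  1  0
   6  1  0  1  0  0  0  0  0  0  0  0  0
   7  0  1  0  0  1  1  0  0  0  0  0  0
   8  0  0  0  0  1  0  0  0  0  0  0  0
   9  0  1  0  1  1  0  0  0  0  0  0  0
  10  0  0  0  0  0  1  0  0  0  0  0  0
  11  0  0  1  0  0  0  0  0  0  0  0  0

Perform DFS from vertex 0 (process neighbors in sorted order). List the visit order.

DFS from vertex 0 (neighbors processed in ascending order):
Visit order: 0, 6, 2, 4, 7, 1, 9, 3, 5, 10, 8, 11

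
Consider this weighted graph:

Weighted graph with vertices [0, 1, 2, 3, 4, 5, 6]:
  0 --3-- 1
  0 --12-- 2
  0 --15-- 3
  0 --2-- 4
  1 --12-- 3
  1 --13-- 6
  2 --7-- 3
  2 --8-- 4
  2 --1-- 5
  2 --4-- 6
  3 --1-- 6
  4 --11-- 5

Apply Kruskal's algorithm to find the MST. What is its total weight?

Applying Kruskal's algorithm (sort edges by weight, add if no cycle):
  Add (2,5) w=1
  Add (3,6) w=1
  Add (0,4) w=2
  Add (0,1) w=3
  Add (2,6) w=4
  Skip (2,3) w=7 (creates cycle)
  Add (2,4) w=8
  Skip (4,5) w=11 (creates cycle)
  Skip (0,2) w=12 (creates cycle)
  Skip (1,3) w=12 (creates cycle)
  Skip (1,6) w=13 (creates cycle)
  Skip (0,3) w=15 (creates cycle)
MST weight = 19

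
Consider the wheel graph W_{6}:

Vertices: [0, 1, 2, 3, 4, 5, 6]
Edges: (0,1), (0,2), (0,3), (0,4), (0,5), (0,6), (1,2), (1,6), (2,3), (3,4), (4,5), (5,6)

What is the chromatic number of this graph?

W_{6} = C_{6} plus a hub adjacent to every cycle vertex.
The outer cycle needs 2 colors (even cycle); the hub is adjacent to all of them so needs a fresh color.
Chromatic number = 2 + 1 = 3.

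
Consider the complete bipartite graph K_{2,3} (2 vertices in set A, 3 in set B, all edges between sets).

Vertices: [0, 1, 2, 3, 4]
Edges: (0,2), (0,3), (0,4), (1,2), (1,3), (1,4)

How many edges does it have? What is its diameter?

K_{2,3} has 2 * 3 = 6 edges.
Any vertex reaches any opposite-side vertex in 1 step; same-side vertices reach in 2 steps via any opposite-side vertex.
Diameter = 2.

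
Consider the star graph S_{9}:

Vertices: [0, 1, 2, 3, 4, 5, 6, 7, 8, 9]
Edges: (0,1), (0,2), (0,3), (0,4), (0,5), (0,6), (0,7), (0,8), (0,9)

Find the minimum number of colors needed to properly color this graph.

S_{9} has one hub adjacent to 9 leaves; leaves are pairwise non-adjacent.
Color the hub 0 and every leaf 1.
Chromatic number = 2.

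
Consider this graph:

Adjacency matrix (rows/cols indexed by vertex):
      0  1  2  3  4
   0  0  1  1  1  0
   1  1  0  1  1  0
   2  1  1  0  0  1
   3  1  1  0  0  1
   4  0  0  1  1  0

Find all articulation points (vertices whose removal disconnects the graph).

No articulation points. The graph is biconnected.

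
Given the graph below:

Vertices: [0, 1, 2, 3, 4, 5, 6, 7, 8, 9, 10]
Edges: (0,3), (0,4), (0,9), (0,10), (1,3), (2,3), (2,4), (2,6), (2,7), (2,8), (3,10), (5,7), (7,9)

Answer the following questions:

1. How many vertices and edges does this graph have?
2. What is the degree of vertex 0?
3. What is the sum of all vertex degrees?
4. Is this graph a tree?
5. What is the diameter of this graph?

Count: 11 vertices, 13 edges.
Vertex 0 has neighbors [3, 4, 9, 10], degree = 4.
Handshaking lemma: 2 * 13 = 26.
A tree on 11 vertices has 10 edges. This graph has 13 edges (3 extra). Not a tree.
Diameter (longest shortest path) = 4.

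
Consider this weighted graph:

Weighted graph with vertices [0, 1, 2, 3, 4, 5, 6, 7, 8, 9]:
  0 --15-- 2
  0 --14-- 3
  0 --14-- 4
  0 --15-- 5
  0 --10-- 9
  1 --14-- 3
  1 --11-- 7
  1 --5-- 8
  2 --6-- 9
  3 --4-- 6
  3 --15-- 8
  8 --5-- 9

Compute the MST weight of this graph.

Applying Kruskal's algorithm (sort edges by weight, add if no cycle):
  Add (3,6) w=4
  Add (1,8) w=5
  Add (8,9) w=5
  Add (2,9) w=6
  Add (0,9) w=10
  Add (1,7) w=11
  Add (0,3) w=14
  Add (0,4) w=14
  Skip (1,3) w=14 (creates cycle)
  Add (0,5) w=15
  Skip (0,2) w=15 (creates cycle)
  Skip (3,8) w=15 (creates cycle)
MST weight = 84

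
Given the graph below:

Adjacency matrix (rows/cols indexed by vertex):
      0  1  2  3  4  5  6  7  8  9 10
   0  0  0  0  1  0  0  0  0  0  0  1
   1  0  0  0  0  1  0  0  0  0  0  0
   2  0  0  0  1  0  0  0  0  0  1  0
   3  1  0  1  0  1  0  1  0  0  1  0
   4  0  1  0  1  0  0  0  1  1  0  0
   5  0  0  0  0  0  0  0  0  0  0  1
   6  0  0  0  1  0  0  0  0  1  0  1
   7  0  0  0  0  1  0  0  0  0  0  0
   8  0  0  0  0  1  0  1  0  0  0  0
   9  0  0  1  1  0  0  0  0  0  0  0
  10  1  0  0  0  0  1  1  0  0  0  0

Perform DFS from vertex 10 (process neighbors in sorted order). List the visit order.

DFS from vertex 10 (neighbors processed in ascending order):
Visit order: 10, 0, 3, 2, 9, 4, 1, 7, 8, 6, 5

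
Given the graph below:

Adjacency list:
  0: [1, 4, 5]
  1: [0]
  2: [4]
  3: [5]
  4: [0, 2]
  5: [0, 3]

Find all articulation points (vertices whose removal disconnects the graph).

An articulation point is a vertex whose removal disconnects the graph.
Articulation points: [0, 4, 5]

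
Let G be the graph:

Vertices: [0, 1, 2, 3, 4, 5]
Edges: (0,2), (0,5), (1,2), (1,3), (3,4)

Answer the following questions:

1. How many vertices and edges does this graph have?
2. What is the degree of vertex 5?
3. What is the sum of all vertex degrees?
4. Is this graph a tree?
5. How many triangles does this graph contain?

Count: 6 vertices, 5 edges.
Vertex 5 has neighbors [0], degree = 1.
Handshaking lemma: 2 * 5 = 10.
A graph is a tree iff it is connected and has exactly n-1 edges. This graph is connected (all 6 vertices in one component) and has 6-1 = 5 edges. It is a tree.
Number of triangles = 0.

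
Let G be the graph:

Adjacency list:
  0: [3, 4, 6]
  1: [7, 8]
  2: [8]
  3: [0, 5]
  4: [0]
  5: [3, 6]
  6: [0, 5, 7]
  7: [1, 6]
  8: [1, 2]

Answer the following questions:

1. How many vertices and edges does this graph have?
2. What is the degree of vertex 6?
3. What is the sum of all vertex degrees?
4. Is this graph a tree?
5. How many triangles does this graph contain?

Count: 9 vertices, 9 edges.
Vertex 6 has neighbors [0, 5, 7], degree = 3.
Handshaking lemma: 2 * 9 = 18.
A tree on 9 vertices has 8 edges. This graph has 9 edges (1 extra). Not a tree.
Number of triangles = 0.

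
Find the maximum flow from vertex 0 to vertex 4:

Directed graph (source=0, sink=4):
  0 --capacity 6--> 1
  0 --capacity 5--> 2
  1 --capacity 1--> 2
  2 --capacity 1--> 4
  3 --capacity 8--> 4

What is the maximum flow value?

Computing max flow:
  Flow on (0->1): 1/6
  Flow on (1->2): 1/1
  Flow on (2->4): 1/1
Maximum flow = 1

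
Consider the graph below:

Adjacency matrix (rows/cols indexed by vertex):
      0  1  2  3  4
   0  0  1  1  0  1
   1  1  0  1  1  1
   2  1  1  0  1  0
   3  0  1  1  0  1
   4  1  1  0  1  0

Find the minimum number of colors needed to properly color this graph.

The graph has a maximum clique of size 3 (lower bound on chromatic number).
A valid 3-coloring: {0: 1, 1: 0, 2: 2, 3: 1, 4: 2}.
Chromatic number = 3.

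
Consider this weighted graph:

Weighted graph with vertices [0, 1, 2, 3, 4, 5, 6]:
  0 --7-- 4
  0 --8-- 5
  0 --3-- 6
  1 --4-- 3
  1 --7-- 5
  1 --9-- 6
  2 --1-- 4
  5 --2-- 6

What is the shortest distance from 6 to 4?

Using Dijkstra's algorithm from vertex 6:
Shortest path: 6 -> 0 -> 4
Total weight: 3 + 7 = 10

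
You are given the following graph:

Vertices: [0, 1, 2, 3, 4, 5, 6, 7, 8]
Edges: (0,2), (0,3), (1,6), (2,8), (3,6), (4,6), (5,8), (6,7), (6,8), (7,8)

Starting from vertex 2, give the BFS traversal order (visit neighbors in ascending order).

BFS from vertex 2 (neighbors processed in ascending order):
Visit order: 2, 0, 8, 3, 5, 6, 7, 1, 4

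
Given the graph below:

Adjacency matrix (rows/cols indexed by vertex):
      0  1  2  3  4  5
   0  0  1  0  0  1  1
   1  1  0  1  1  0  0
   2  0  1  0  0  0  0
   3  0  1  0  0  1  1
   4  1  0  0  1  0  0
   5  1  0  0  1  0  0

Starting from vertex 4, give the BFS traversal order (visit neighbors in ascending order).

BFS from vertex 4 (neighbors processed in ascending order):
Visit order: 4, 0, 3, 1, 5, 2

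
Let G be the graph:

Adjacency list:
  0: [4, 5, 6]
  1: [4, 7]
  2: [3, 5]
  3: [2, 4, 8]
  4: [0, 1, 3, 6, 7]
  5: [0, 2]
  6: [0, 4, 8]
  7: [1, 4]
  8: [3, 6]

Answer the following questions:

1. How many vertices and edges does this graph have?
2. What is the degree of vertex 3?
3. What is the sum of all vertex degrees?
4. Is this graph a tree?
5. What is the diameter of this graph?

Count: 9 vertices, 12 edges.
Vertex 3 has neighbors [2, 4, 8], degree = 3.
Handshaking lemma: 2 * 12 = 24.
A tree on 9 vertices has 8 edges. This graph has 12 edges (4 extra). Not a tree.
Diameter (longest shortest path) = 3.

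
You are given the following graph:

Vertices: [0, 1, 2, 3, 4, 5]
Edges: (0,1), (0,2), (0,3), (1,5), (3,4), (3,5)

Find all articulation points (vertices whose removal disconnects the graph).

An articulation point is a vertex whose removal disconnects the graph.
Articulation points: [0, 3]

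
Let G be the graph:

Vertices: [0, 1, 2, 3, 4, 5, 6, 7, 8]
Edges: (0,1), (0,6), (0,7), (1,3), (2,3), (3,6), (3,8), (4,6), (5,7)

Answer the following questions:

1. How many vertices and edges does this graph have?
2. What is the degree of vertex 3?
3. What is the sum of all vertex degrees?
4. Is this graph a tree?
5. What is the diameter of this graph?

Count: 9 vertices, 9 edges.
Vertex 3 has neighbors [1, 2, 6, 8], degree = 4.
Handshaking lemma: 2 * 9 = 18.
A tree on 9 vertices has 8 edges. This graph has 9 edges (1 extra). Not a tree.
Diameter (longest shortest path) = 5.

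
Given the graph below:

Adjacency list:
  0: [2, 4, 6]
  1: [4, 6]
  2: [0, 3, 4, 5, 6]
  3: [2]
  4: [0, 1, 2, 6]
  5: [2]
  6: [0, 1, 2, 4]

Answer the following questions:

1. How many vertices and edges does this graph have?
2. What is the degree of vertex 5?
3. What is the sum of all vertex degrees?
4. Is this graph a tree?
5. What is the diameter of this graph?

Count: 7 vertices, 10 edges.
Vertex 5 has neighbors [2], degree = 1.
Handshaking lemma: 2 * 10 = 20.
A tree on 7 vertices has 6 edges. This graph has 10 edges (4 extra). Not a tree.
Diameter (longest shortest path) = 3.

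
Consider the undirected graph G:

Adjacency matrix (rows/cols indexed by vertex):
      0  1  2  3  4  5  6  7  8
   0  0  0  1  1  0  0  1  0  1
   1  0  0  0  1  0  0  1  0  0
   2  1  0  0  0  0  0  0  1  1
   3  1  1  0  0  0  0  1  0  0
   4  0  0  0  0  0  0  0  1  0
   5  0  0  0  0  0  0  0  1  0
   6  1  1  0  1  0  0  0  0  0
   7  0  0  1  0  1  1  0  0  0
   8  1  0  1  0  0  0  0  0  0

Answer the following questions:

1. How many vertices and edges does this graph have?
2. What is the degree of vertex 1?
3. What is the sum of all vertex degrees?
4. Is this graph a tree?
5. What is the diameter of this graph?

Count: 9 vertices, 11 edges.
Vertex 1 has neighbors [3, 6], degree = 2.
Handshaking lemma: 2 * 11 = 22.
A tree on 9 vertices has 8 edges. This graph has 11 edges (3 extra). Not a tree.
Diameter (longest shortest path) = 5.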